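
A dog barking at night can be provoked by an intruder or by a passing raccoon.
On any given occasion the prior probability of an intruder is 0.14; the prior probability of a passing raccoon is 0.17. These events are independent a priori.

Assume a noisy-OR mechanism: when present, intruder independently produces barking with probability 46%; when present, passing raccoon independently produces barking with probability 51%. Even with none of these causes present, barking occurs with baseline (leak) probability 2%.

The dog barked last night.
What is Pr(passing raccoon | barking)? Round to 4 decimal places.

Under noisy-OR, P(barking | causes) = 1 − (1−0.02)·∏(1−qᵢ) over the active causes.
Weight on passing raccoon=true, given the evidence: 0.075995 + 0.017628 = 0.093623
The normalizing constant is 0.02×0.86×0.83 + 0.5198×0.86×0.17 + 0.4708×0.14×0.83 + 0.740692×0.14×0.17 = 0.162606
Posterior = 0.093623 / 0.162606 ≈ 0.5758

Pr(passing raccoon | barking) ≈ 0.5758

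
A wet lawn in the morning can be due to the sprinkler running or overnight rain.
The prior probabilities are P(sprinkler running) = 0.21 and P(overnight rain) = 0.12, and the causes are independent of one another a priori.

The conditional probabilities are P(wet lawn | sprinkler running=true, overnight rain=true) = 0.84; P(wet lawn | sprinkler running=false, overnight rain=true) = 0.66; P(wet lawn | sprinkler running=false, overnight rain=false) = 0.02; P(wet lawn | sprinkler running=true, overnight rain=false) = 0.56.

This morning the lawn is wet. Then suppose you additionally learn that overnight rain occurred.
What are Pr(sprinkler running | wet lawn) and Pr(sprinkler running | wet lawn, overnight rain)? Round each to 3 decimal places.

Pr(sprinkler running | wet lawn) ≈ 0.620; Pr(sprinkler running | wet lawn, overnight rain) ≈ 0.253

Sum P(wet lawn|·) weighted by the priors over the 4 (sprinkler running, overnight rain) configurations:
  P(wet lawn) = 0.02×0.79×0.88 + 0.66×0.79×0.12 + 0.56×0.21×0.88 + 0.84×0.21×0.12
        = 0.013904 + 0.062568 + 0.103488 + 0.021168 = 0.201128
The terms with sprinkler running present sum to 0.124656, so
  P(sprinkler running | wet lawn) = 0.124656 / 0.201128 ≈ 0.620

With the extra evidence:
Sum P(wet lawn|·) weighted by the priors over both values of sprinkler running:
  P(wet lawn | overnight rain) = 0.66×0.79 + 0.84×0.21
        = 0.521400 + 0.176400 = 0.697800
The terms with sprinkler running present sum to 0.176400, so
  P(sprinkler running | wet lawn, overnight rain) = 0.176400 / 0.697800 ≈ 0.253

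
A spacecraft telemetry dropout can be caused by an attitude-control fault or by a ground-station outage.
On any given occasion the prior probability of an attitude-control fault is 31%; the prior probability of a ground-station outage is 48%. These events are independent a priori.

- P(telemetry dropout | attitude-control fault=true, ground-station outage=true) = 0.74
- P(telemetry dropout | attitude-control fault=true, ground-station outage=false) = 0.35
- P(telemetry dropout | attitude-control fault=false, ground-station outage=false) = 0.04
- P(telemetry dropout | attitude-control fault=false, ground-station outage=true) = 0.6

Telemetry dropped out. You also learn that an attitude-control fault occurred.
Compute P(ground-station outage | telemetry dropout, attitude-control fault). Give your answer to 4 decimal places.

P(ground-station outage | telemetry dropout, attitude-control fault) ≈ 0.6612

P(telemetry dropout | attitude-control fault) = 0.35×0.52 + 0.74×0.48 = 0.182000 + 0.355200 = 0.537200
Restricting to configurations with ground-station outage present: 0.74×0.48 = 0.355200.
Hence the posterior is 0.355200/0.537200 ≈ 0.6612.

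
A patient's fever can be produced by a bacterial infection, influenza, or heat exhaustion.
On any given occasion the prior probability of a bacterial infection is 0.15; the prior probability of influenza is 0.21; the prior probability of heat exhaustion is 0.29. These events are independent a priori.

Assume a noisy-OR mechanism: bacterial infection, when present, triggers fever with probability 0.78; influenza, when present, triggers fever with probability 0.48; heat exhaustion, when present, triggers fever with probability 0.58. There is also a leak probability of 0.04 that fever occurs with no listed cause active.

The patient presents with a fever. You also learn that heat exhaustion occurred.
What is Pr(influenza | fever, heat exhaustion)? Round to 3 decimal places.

Pr(influenza | fever, heat exhaustion) ≈ 0.252

Under noisy-OR, P(fever | causes) = 1 − (1−0.04)·∏(1−qᵢ) over the active causes.
P(fever | heat exhaustion) = 0.5968·0.85·0.79 + 0.790336·0.85·0.21 + 0.911296·0.15·0.79 + 0.953874·0.15·0.21 = 0.400751 + 0.141075 + 0.107989 + 0.030047 = 0.679862
Of this, 0.171122 comes from 0.141075 + 0.030047 (the influenza=true cases).
So P(influenza | fever, heat exhaustion) = 0.171122/0.679862 ≈ 0.252.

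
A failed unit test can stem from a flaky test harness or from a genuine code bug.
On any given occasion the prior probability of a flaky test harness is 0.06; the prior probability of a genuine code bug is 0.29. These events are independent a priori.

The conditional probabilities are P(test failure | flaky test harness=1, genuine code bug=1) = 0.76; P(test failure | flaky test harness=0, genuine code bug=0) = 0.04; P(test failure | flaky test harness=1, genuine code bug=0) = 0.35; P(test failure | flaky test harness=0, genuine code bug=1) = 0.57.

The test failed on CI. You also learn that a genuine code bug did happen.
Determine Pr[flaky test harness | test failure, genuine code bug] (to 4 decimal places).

Pr[flaky test harness | test failure, genuine code bug] ≈ 0.0784

P(test failure | genuine code bug) = 0.57·0.94 + 0.76·0.06 = 0.535800 + 0.045600 = 0.581400
Of this, 0.045600 comes from 0.76·0.06 (the flaky test harness=true cases).
Hence the posterior is 0.045600/0.581400 ≈ 0.0784.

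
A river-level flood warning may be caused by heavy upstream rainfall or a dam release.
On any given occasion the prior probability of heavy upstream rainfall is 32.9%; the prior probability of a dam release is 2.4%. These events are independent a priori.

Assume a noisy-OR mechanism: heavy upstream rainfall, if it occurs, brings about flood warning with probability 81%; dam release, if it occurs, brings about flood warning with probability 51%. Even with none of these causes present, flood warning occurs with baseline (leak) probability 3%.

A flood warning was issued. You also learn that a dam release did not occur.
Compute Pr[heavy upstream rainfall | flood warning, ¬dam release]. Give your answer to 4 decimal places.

Pr[heavy upstream rainfall | flood warning, ¬dam release] ≈ 0.9302

Under noisy-OR, P(flood warning | causes) = 1 − (1−0.03)·∏(1−qᵢ) over the active causes.
By total probability over both values of heavy upstream rainfall:
  P(flood warning | ¬dam release) = 0.03·0.671 + 0.8157·0.329
        = 0.020130 + 0.268365 = 0.288495
The terms with heavy upstream rainfall present sum to 0.268365, so
  P(heavy upstream rainfall | flood warning, ¬dam release) = 0.268365 / 0.288495 ≈ 0.9302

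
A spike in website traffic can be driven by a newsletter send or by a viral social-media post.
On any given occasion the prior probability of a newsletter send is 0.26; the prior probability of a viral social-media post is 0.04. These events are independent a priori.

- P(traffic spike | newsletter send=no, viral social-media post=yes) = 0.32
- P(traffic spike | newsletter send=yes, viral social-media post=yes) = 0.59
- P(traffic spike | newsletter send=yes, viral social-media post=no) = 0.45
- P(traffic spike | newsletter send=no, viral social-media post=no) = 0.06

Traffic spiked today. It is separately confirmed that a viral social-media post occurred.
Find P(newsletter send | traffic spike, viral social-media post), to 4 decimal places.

For the numerator, keep only newsletter send=true terms: 0.59×0.26 = 0.153400
Normalizer over all consistent configurations: 0.32×0.74 + 0.59×0.26 = 0.390200
P(newsletter send | traffic spike, viral social-media post) = 0.153400/0.390200 ≈ 0.3931

P(newsletter send | traffic spike, viral social-media post) ≈ 0.3931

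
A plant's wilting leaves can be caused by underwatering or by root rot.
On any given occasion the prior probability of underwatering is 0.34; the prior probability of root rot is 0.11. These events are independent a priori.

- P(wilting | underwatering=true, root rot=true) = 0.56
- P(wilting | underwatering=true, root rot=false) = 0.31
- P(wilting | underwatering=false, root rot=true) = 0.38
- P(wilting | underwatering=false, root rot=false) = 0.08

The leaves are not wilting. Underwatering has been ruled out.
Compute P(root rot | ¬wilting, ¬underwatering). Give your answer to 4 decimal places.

P(root rot | ¬wilting, ¬underwatering) ≈ 0.0769

Sum P(¬wilting|·) weighted by the priors over both values of root rot:
  P(¬wilting | ¬underwatering) = 0.92×0.89 + 0.62×0.11
        = 0.818800 + 0.068200 = 0.887000
Configurations with root rot contribute 0.068200, so
  P(root rot | ¬wilting, ¬underwatering) = 0.068200 / 0.887000 ≈ 0.0769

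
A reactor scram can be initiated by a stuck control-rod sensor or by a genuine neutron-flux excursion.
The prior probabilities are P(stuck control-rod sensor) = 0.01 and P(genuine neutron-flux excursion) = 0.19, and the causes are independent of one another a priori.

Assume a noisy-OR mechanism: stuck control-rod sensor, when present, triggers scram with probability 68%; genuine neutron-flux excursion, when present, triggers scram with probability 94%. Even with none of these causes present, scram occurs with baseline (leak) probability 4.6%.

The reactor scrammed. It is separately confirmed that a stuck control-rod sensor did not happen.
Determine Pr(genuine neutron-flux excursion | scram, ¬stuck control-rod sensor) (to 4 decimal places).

Under noisy-OR, P(scram | causes) = 1 − (1−0.046)·∏(1−qᵢ) over the active causes.
P(scram | ¬stuck control-rod sensor) = 0.046×0.81 + 0.94276×0.19 = 0.037260 + 0.179124 = 0.216384
Of this, 0.179124 comes from 0.94276×0.19 (the genuine neutron-flux excursion=true cases).
So P(genuine neutron-flux excursion | scram, ¬stuck control-rod sensor) = 0.179124/0.216384 ≈ 0.8278.

Pr(genuine neutron-flux excursion | scram, ¬stuck control-rod sensor) ≈ 0.8278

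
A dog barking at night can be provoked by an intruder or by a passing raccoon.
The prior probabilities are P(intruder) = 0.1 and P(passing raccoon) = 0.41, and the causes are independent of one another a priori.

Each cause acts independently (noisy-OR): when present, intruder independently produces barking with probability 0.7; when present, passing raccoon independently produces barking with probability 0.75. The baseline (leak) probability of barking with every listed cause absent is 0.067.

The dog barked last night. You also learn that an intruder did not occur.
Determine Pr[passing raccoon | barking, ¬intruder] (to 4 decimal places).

Under noisy-OR, P(barking | causes) = 1 − (1−0.067)·∏(1−qᵢ) over the active causes.
Numerator (weight on configurations with passing raccoon): 0.76675·0.41 = 0.314368
Denominator P(barking | ¬intruder): 0.067·0.59 + 0.76675·0.41 = 0.353898
Posterior = 0.314368 / 0.353898 ≈ 0.8883

Pr[passing raccoon | barking, ¬intruder] ≈ 0.8883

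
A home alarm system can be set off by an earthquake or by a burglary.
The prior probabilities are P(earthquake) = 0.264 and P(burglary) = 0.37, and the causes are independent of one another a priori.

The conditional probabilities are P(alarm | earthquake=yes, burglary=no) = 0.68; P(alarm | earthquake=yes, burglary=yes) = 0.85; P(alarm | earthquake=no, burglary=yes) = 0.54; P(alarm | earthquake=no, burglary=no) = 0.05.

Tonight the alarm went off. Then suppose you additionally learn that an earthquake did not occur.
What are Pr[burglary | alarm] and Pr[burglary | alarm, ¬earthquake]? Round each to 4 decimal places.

By total probability over the 4 (earthquake, burglary) configurations:
  P(alarm) = 0.05*0.736*0.63 + 0.54*0.736*0.37 + 0.68*0.264*0.63 + 0.85*0.264*0.37
        = 0.023184 + 0.147053 + 0.113098 + 0.083028 = 0.366363
Keeping only the burglary-present terms gives 0.230081, so
  P(burglary | alarm) = 0.230081 / 0.366363 ≈ 0.6280

Now condition on the additional information:
Weight on burglary=true, given the evidence: 0.54*0.37 = 0.199800
Normalizer over all consistent configurations: 0.05*0.63 + 0.54*0.37 = 0.231300
Posterior = 0.199800 / 0.231300 ≈ 0.8638

Pr[burglary | alarm] ≈ 0.6280; Pr[burglary | alarm, ¬earthquake] ≈ 0.8638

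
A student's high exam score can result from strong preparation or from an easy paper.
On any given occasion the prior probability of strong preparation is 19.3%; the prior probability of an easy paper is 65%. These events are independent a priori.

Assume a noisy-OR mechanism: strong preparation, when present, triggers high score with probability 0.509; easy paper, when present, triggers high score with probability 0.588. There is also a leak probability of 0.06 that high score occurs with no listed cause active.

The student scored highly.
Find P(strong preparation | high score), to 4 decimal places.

Under noisy-OR, P(high score | causes) = 1 − (1−0.06)·∏(1−qᵢ) over the active causes.
By total probability over the 4 (strong preparation, easy paper) configurations:
  P(high score) = 0.06·0.807·0.35 + 0.61272·0.807·0.65 + 0.53846·0.193·0.35 + 0.809846·0.193·0.65
        = 0.016947 + 0.321402 + 0.036373 + 0.101595 = 0.476317
Configurations with strong preparation contribute 0.137968, so
  P(strong preparation | high score) = 0.137968 / 0.476317 ≈ 0.2897

P(strong preparation | high score) ≈ 0.2897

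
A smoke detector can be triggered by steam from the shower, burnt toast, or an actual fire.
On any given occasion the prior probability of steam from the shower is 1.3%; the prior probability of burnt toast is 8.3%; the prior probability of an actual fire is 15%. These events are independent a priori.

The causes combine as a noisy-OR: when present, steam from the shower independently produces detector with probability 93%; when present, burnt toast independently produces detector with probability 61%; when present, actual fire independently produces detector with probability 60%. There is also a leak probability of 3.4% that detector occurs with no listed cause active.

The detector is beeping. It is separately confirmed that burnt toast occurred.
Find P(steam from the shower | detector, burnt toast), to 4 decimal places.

Under noisy-OR, P(detector | causes) = 1 − (1−0.034)·∏(1−qᵢ) over the active causes.
P(detector | burnt toast) = 0.62326×0.987×0.85 + 0.849304×0.987×0.15 + 0.973628×0.013×0.85 + 0.989451×0.013×0.15 = 0.522884 + 0.125739 + 0.010759 + 0.001929 = 0.661311
Of this, 0.012688 comes from 0.010759 + 0.001929 (the steam from the shower=true cases).
So P(steam from the shower | detector, burnt toast) = 0.012688/0.661311 ≈ 0.0192.

P(steam from the shower | detector, burnt toast) ≈ 0.0192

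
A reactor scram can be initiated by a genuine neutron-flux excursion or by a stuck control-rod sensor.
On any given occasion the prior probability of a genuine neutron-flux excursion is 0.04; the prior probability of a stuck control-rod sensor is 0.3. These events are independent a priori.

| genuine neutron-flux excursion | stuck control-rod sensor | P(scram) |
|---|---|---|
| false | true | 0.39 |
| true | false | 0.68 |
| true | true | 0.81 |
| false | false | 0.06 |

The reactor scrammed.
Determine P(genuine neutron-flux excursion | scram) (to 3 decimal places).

P(genuine neutron-flux excursion | scram) ≈ 0.159

By total probability over the 4 (genuine neutron-flux excursion, stuck control-rod sensor) configurations:
  P(scram) = 0.06·0.96·0.7 + 0.39·0.96·0.3 + 0.68·0.04·0.7 + 0.81·0.04·0.3
        = 0.040320 + 0.112320 + 0.019040 + 0.009720 = 0.181400
Keeping only the genuine neutron-flux excursion-present terms gives 0.028760, so
  P(genuine neutron-flux excursion | scram) = 0.028760 / 0.181400 ≈ 0.159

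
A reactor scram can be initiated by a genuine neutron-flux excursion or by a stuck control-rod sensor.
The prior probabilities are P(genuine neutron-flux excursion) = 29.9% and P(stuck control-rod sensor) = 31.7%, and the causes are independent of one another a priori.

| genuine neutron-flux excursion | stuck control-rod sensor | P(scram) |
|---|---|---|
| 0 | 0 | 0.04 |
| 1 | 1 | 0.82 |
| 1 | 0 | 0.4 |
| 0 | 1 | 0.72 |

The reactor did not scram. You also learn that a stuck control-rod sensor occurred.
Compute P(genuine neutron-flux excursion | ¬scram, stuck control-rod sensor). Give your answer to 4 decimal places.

Sum P(¬scram|·) weighted by the priors over both values of genuine neutron-flux excursion:
  P(¬scram | stuck control-rod sensor) = 0.28*0.701 + 0.18*0.299
        = 0.196280 + 0.053820 = 0.250100
The terms with genuine neutron-flux excursion present sum to 0.053820, so
  P(genuine neutron-flux excursion | ¬scram, stuck control-rod sensor) = 0.053820 / 0.250100 ≈ 0.2152

P(genuine neutron-flux excursion | ¬scram, stuck control-rod sensor) ≈ 0.2152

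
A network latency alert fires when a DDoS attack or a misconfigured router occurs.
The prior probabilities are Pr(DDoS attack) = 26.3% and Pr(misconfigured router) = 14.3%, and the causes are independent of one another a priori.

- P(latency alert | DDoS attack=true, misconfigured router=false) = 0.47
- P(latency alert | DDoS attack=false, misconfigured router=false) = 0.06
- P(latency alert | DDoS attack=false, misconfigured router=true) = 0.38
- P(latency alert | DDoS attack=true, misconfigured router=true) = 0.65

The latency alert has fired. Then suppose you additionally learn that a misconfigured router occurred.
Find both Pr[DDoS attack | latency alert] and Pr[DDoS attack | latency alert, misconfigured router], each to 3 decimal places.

P(latency alert) = 0.06*0.737*0.857 + 0.38*0.737*0.143 + 0.47*0.263*0.857 + 0.65*0.263*0.143 = 0.037897 + 0.040049 + 0.105934 + 0.024446 = 0.208326
Of this, 0.130380 comes from 0.105934 + 0.024446 (the DDoS attack=true cases).
Hence the posterior is 0.130380/0.208326 ≈ 0.626.

With the extra evidence:
Weight on DDoS attack=true, given the evidence: 0.65*0.263 = 0.170950
The normalizing constant is 0.38*0.737 + 0.65*0.263 = 0.451010
Posterior = 0.170950 / 0.451010 ≈ 0.379
— misconfigured router explains away the evidence for DDoS attack.

Pr[DDoS attack | latency alert] ≈ 0.626; Pr[DDoS attack | latency alert, misconfigured router] ≈ 0.379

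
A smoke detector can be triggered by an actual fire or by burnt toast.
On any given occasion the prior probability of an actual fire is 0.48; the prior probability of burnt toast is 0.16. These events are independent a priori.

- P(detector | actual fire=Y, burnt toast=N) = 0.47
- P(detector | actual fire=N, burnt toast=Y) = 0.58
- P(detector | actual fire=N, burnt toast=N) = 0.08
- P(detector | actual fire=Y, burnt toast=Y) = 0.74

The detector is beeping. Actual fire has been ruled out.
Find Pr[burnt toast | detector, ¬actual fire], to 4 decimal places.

P(detector | ¬actual fire) = 0.08·0.84 + 0.58·0.16 = 0.067200 + 0.092800 = 0.160000
Restricting to configurations with burnt toast present: 0.58·0.16 = 0.092800.
Hence the posterior is 0.092800/0.160000 ≈ 0.5800.

Pr[burnt toast | detector, ¬actual fire] ≈ 0.5800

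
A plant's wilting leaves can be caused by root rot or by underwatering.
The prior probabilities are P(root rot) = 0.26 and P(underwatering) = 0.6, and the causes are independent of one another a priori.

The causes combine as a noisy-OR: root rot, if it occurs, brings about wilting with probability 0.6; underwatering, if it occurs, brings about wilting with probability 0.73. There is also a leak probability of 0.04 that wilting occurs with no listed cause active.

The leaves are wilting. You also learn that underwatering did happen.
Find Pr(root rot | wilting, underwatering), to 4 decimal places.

Pr(root rot | wilting, underwatering) ≈ 0.2983

Under noisy-OR, P(wilting | causes) = 1 − (1−0.04)·∏(1−qᵢ) over the active causes.
Sum P(wilting|·) weighted by the priors over both values of root rot:
  P(wilting | underwatering) = 0.7408*0.74 + 0.89632*0.26
        = 0.548192 + 0.233043 = 0.781235
The terms with root rot present sum to 0.233043, so
  P(root rot | wilting, underwatering) = 0.233043 / 0.781235 ≈ 0.2983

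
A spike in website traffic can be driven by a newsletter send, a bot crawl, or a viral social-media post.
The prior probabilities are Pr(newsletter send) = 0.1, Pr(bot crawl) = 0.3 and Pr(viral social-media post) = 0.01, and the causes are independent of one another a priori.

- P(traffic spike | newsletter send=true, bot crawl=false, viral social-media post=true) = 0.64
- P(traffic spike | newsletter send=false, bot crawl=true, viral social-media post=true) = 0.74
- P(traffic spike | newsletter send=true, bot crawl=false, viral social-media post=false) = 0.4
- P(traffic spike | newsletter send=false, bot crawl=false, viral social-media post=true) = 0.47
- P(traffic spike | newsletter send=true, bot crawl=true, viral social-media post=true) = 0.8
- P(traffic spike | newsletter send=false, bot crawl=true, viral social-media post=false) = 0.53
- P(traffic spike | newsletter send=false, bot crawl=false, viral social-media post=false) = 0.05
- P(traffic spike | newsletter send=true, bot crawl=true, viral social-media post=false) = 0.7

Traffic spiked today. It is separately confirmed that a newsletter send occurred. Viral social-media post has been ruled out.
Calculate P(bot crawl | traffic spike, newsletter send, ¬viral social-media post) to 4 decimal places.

P(bot crawl | traffic spike, newsletter send, ¬viral social-media post) ≈ 0.4286

For the numerator, keep only bot crawl=true terms: 0.7·0.3 = 0.210000
Normalizer over all consistent configurations: 0.4·0.7 + 0.7·0.3 = 0.490000
Posterior = 0.210000 / 0.490000 ≈ 0.4286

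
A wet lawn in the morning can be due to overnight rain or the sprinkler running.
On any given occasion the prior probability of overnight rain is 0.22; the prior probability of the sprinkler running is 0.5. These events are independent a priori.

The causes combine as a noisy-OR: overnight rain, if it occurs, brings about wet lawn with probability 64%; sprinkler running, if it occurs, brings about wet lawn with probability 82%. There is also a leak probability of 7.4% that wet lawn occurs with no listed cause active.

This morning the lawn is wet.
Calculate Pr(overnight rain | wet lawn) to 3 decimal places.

Under noisy-OR, P(wet lawn | causes) = 1 − (1−0.074)·∏(1−qᵢ) over the active causes.
By total probability over the 4 (overnight rain, sprinkler running) configurations:
  P(wet lawn) = 0.074×0.78×0.5 + 0.83332×0.78×0.5 + 0.66664×0.22×0.5 + 0.939995×0.22×0.5
        = 0.028860 + 0.324995 + 0.073330 + 0.103399 = 0.530584
Configurations with overnight rain contribute 0.176729, so
  P(overnight rain | wet lawn) = 0.176729 / 0.530584 ≈ 0.333

Pr(overnight rain | wet lawn) ≈ 0.333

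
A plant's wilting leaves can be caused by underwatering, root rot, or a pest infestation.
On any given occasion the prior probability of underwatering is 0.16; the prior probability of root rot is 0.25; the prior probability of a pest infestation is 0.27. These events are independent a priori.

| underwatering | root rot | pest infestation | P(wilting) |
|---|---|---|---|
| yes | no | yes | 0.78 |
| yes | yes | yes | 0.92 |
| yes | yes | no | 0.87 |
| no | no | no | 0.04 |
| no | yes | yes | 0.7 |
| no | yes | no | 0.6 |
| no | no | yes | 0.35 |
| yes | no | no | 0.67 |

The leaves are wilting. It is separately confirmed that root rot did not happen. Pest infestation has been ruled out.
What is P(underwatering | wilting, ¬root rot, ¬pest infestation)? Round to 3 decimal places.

Numerator (weight on configurations with underwatering): 0.67*0.16 = 0.107200
Normalizer over all consistent configurations: 0.04*0.84 + 0.67*0.16 = 0.140800
P(underwatering | wilting, ¬root rot, ¬pest infestation) = 0.107200/0.140800 ≈ 0.761

P(underwatering | wilting, ¬root rot, ¬pest infestation) ≈ 0.761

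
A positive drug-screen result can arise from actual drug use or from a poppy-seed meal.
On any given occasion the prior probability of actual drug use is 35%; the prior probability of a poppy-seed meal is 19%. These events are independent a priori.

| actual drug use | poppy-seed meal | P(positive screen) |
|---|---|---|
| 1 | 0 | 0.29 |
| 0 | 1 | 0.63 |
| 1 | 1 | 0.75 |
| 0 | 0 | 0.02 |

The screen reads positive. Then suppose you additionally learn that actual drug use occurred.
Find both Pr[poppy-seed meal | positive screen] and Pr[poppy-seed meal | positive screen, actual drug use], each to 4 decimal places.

Pr[poppy-seed meal | positive screen] ≈ 0.5792; Pr[poppy-seed meal | positive screen, actual drug use] ≈ 0.3776

P(positive screen) = 0.02·0.65·0.81 + 0.63·0.65·0.19 + 0.29·0.35·0.81 + 0.75·0.35·0.19 = 0.010530 + 0.077805 + 0.082215 + 0.049875 = 0.220425
The poppy-seed meal-present share is 0.077805 + 0.049875 = 0.127680.
So P(poppy-seed meal | positive screen) = 0.127680/0.220425 ≈ 0.5792.

Now condition on the additional information:
Weight on poppy-seed meal=true, given the evidence: 0.75×0.19 = 0.142500
Normalizer over all consistent configurations: 0.29×0.81 + 0.75×0.19 = 0.377400
Posterior = 0.142500 / 0.377400 ≈ 0.3776
The drop from 0.5792 to 0.3776 is the explaining-away (discounting) effect.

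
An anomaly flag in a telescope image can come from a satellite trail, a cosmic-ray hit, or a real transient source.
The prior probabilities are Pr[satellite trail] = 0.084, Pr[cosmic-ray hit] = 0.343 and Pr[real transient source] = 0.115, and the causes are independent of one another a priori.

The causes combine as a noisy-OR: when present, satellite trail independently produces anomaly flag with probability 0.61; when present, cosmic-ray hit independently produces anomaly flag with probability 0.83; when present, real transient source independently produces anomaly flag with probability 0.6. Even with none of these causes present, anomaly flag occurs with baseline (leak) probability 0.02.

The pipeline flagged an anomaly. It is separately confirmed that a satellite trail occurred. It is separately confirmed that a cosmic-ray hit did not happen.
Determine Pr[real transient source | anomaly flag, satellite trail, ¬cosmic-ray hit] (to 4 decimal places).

Under noisy-OR, P(anomaly flag | causes) = 1 − (1−0.02)·∏(1−qᵢ) over the active causes.
Numerator (weight on configurations with real transient source): 0.84712*0.115 = 0.097419
Normalizer over all consistent configurations: 0.6178*0.885 + 0.84712*0.115 = 0.644172
P(real transient source | anomaly flag, satellite trail, ¬cosmic-ray hit) = 0.097419/0.644172 ≈ 0.1512

Pr[real transient source | anomaly flag, satellite trail, ¬cosmic-ray hit] ≈ 0.1512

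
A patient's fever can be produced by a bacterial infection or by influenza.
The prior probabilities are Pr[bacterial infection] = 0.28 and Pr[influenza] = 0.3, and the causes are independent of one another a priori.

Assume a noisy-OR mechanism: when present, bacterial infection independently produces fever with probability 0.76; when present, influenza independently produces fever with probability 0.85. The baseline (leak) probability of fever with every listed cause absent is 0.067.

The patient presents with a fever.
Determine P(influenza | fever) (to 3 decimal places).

P(influenza | fever) ≈ 0.590

Under noisy-OR, P(fever | causes) = 1 − (1−0.067)·∏(1−qᵢ) over the active causes.
P(fever) = 0.067*0.72*0.7 + 0.86005*0.72*0.3 + 0.77608*0.28*0.7 + 0.966412*0.28*0.3 = 0.033768 + 0.185771 + 0.152112 + 0.081179 = 0.452830
Of this, 0.266950 comes from 0.185771 + 0.081179 (the influenza=true cases).
P(influenza | fever) = 0.266950 / 0.452830 ≈ 0.590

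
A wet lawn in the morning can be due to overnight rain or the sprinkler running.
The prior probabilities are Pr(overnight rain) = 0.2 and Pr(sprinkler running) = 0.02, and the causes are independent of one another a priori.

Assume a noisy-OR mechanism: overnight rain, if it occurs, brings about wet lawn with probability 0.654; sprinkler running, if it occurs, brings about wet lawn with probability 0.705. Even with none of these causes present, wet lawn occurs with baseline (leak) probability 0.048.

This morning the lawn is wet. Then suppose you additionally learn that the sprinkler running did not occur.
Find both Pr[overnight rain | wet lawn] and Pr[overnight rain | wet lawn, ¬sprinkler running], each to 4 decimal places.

Pr[overnight rain | wet lawn] ≈ 0.7332; Pr[overnight rain | wet lawn, ¬sprinkler running] ≈ 0.7774

Under noisy-OR, P(wet lawn | causes) = 1 − (1−0.048)·∏(1−qᵢ) over the active causes.
P(wet lawn) = 0.048·0.8·0.98 + 0.71916·0.8·0.02 + 0.670608·0.2·0.98 + 0.902829·0.2·0.02 = 0.037632 + 0.011507 + 0.131439 + 0.003611 = 0.184189
Restricting to configurations with overnight rain present: 0.131439 + 0.003611 = 0.135050.
Hence the posterior is 0.135050/0.184189 ≈ 0.7332.

Now condition on the additional information:
Weight on overnight rain=true, given the evidence: 0.670608·0.2 = 0.134122
Denominator P(wet lawn | ¬sprinkler running): 0.048·0.8 + 0.670608·0.2 = 0.172522
P(overnight rain | wet lawn, ¬sprinkler running) = 0.134122/0.172522 ≈ 0.7774
Ruling out sprinkler running raises the posterior on overnight rain — the flip side of explaining away.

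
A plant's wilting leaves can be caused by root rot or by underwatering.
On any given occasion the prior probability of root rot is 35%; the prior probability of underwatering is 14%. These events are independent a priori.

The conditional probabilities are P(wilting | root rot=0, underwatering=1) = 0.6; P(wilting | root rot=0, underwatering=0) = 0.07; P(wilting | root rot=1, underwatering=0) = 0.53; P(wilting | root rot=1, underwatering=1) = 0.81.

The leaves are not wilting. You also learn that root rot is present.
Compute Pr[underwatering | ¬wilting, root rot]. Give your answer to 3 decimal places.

Pr[underwatering | ¬wilting, root rot] ≈ 0.062

Enumerate both values of underwatering and weight by the priors:
  P(¬wilting | root rot) = 0.47·0.86 + 0.19·0.14
        = 0.404200 + 0.026600 = 0.430800
Keeping only the underwatering-present terms gives 0.026600, so
  P(underwatering | ¬wilting, root rot) = 0.026600 / 0.430800 ≈ 0.062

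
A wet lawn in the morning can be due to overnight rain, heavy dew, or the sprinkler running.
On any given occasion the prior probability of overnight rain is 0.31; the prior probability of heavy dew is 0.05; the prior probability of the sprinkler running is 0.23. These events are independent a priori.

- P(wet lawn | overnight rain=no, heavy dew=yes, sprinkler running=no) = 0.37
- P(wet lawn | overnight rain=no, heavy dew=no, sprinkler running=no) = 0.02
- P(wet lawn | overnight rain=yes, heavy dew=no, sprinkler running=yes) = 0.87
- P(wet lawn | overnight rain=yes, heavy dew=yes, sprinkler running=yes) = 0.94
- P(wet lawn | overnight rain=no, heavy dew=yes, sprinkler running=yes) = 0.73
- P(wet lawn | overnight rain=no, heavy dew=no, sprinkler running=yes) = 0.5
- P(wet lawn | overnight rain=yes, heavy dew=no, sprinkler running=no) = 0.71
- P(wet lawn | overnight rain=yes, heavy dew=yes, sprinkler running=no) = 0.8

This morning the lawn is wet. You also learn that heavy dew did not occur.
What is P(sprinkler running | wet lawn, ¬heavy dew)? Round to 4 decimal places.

Enumerate the 4 (overnight rain, sprinkler running) configurations and weight by the priors:
  P(wet lawn | ¬heavy dew) = 0.02·0.69·0.77 + 0.5·0.69·0.23 + 0.71·0.31·0.77 + 0.87·0.31·0.23
        = 0.010626 + 0.079350 + 0.169477 + 0.062031 = 0.321484
The terms with sprinkler running present sum to 0.141381, so
  P(sprinkler running | wet lawn, ¬heavy dew) = 0.141381 / 0.321484 ≈ 0.4398

P(sprinkler running | wet lawn, ¬heavy dew) ≈ 0.4398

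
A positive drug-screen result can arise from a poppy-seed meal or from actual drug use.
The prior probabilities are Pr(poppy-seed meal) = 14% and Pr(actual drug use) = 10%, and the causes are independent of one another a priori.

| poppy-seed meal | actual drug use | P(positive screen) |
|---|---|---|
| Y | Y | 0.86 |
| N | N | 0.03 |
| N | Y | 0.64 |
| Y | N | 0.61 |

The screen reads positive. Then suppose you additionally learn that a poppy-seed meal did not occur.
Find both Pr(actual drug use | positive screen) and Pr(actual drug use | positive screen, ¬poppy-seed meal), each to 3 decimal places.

P(positive screen) = 0.03*0.86*0.9 + 0.64*0.86*0.1 + 0.61*0.14*0.9 + 0.86*0.14*0.1 = 0.023220 + 0.055040 + 0.076860 + 0.012040 = 0.167160
The actual drug use-present share is 0.055040 + 0.012040 = 0.067080.
Hence the posterior is 0.067080/0.167160 ≈ 0.401.

With the extra evidence:
P(positive screen | ¬poppy-seed meal) = 0.03×0.9 + 0.64×0.1 = 0.027000 + 0.064000 = 0.091000
Of this, 0.064000 comes from 0.64×0.1 (the actual drug use=true cases).
So P(actual drug use | positive screen, ¬poppy-seed meal) = 0.064000/0.091000 ≈ 0.703.

Pr(actual drug use | positive screen) ≈ 0.401; Pr(actual drug use | positive screen, ¬poppy-seed meal) ≈ 0.703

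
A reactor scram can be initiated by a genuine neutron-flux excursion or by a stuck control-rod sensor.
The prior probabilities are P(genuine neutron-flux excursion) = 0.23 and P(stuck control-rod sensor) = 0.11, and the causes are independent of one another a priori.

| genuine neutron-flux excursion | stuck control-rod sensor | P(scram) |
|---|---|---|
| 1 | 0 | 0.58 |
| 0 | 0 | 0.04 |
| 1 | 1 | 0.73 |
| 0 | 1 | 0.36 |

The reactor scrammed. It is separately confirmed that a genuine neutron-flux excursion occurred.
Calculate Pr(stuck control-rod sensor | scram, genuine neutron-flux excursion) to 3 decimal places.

For the numerator, keep only stuck control-rod sensor=true terms: 0.73*0.11 = 0.080300
Denominator P(scram | genuine neutron-flux excursion): 0.58*0.89 + 0.73*0.11 = 0.596500
Posterior = 0.080300 / 0.596500 ≈ 0.135

Pr(stuck control-rod sensor | scram, genuine neutron-flux excursion) ≈ 0.135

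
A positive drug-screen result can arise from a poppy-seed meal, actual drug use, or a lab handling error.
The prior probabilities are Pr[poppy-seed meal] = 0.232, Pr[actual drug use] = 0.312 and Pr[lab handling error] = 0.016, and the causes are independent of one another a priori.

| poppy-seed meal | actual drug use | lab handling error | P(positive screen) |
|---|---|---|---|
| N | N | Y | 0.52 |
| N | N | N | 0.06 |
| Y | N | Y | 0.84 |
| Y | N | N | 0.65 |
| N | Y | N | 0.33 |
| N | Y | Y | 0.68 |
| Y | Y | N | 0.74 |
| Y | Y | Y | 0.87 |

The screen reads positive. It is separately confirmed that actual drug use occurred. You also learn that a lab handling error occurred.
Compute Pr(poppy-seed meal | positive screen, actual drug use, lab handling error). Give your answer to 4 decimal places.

Enumerate both values of poppy-seed meal and weight by the priors:
  P(positive screen | actual drug use, lab handling error) = 0.68·0.768 + 0.87·0.232
        = 0.522240 + 0.201840 = 0.724080
The terms with poppy-seed meal present sum to 0.201840, so
  P(poppy-seed meal | positive screen, actual drug use, lab handling error) = 0.201840 / 0.724080 ≈ 0.2788

Pr(poppy-seed meal | positive screen, actual drug use, lab handling error) ≈ 0.2788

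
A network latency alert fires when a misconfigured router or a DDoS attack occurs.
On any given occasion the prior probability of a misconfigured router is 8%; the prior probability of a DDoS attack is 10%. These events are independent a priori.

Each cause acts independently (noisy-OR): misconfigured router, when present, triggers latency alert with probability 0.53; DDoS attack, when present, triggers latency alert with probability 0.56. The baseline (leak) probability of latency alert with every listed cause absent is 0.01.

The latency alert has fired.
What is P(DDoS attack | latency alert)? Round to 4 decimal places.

P(DDoS attack | latency alert) ≈ 0.5548

Under noisy-OR, P(latency alert | causes) = 1 − (1−0.01)·∏(1−qᵢ) over the active causes.
P(latency alert) = 0.01*0.92*0.9 + 0.5644*0.92*0.1 + 0.5347*0.08*0.9 + 0.795268*0.08*0.1 = 0.008280 + 0.051925 + 0.038498 + 0.006362 = 0.105065
Restricting to configurations with DDoS attack present: 0.051925 + 0.006362 = 0.058287.
P(DDoS attack | latency alert) = 0.058287 / 0.105065 ≈ 0.5548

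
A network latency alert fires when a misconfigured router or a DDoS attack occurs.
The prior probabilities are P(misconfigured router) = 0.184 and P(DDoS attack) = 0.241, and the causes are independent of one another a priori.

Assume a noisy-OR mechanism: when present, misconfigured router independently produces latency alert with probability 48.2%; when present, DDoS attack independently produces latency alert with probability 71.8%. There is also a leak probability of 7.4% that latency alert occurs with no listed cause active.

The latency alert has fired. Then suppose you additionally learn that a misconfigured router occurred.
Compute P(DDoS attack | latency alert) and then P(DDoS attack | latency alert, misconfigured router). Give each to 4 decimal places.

P(DDoS attack | latency alert) ≈ 0.6078; P(DDoS attack | latency alert, misconfigured router) ≈ 0.3454

Under noisy-OR, P(latency alert | causes) = 1 − (1−0.074)·∏(1−qᵢ) over the active causes.
Enumerate the 4 (misconfigured router, DDoS attack) configurations and weight by the priors:
  P(latency alert) = 0.074*0.816*0.759 + 0.738868*0.816*0.241 + 0.520332*0.184*0.759 + 0.864734*0.184*0.241
        = 0.045831 + 0.145303 + 0.072667 + 0.038346 = 0.302147
Configurations with DDoS attack contribute 0.183649, so
  P(DDoS attack | latency alert) = 0.183649 / 0.302147 ≈ 0.6078

Now condition on the additional information:
Weight on DDoS attack=true, given the evidence: 0.864734*0.241 = 0.208401
Denominator P(latency alert | misconfigured router): 0.520332*0.759 + 0.864734*0.241 = 0.603333
P(DDoS attack | latency alert, misconfigured router) = 0.208401/0.603333 ≈ 0.3454
The drop from 0.6078 to 0.3454 is the explaining-away (discounting) effect.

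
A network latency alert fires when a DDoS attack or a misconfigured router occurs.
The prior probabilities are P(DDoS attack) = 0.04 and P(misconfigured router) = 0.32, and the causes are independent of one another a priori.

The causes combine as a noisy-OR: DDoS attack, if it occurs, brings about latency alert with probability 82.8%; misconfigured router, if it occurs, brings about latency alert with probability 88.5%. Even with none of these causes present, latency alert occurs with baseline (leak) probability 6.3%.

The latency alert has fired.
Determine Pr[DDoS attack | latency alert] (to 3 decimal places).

Pr[DDoS attack | latency alert] ≈ 0.101

Under noisy-OR, P(latency alert | causes) = 1 − (1−0.063)·∏(1−qᵢ) over the active causes.
Numerator (weight on configurations with DDoS attack): 0.022816 + 0.012563 = 0.035379
The normalizing constant is 0.063·0.96·0.68 + 0.892245·0.96·0.32 + 0.838836·0.04·0.68 + 0.981466·0.04·0.32 = 0.350603
P(DDoS attack | latency alert) = 0.035379/0.350603 ≈ 0.101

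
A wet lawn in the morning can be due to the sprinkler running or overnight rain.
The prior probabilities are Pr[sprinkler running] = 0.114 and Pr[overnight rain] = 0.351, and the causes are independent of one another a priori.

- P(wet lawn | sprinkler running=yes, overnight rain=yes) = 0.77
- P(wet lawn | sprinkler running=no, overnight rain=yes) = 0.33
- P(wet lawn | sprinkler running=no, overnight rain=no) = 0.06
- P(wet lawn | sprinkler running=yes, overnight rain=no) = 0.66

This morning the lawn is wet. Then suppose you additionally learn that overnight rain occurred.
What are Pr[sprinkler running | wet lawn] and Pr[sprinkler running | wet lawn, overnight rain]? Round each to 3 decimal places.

Pr[sprinkler running | wet lawn] ≈ 0.367; Pr[sprinkler running | wet lawn, overnight rain] ≈ 0.231

Weight on sprinkler running=true, given the evidence: 0.048831 + 0.030811 = 0.079642
The normalizing constant is 0.06·0.886·0.649 + 0.33·0.886·0.351 + 0.66·0.114·0.649 + 0.77·0.114·0.351 = 0.216768
Posterior = 0.079642 / 0.216768 ≈ 0.367

Now condition on the additional information:
P(wet lawn | overnight rain) = 0.33*0.886 + 0.77*0.114 = 0.292380 + 0.087780 = 0.380160
Of this, 0.087780 comes from 0.77*0.114 (the sprinkler running=true cases).
P(sprinkler running | wet lawn, overnight rain) = 0.087780 / 0.380160 ≈ 0.231
— overnight rain explains away the evidence for sprinkler running.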